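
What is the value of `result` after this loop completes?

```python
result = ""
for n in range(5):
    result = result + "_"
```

Repeat '_' 5 times
`result` takes the values: "" → "_" → "__" → "___" → "____" → "_____"

Answer: "_____"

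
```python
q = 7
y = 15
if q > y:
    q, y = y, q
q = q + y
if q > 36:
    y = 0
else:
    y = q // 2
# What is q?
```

Trace:
`q = 7` → q = 7
`y = 15` → y = 15
`if q > y: ...` → q > y is False → no variable changes
`q = q + y` → q = 22
`if q > 36: ...` → q > 36 is False, take else branch → y = 11
So q = 22

Answer: 22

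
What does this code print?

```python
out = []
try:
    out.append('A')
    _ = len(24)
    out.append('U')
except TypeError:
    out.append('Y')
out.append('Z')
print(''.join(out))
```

Execution trace: 'A' (try body) → 'Y' (except TypeError) → 'Z' (after the try/except). Output: AYZ

Answer: AYZ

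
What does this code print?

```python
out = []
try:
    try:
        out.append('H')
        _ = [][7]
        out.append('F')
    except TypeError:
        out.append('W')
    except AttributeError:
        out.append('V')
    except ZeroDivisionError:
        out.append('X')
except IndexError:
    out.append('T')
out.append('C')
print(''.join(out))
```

Execution trace: 'H' (try body) → 'T' (outer except IndexError) → 'C' (after the try/except). Output: HTC

Answer: HTC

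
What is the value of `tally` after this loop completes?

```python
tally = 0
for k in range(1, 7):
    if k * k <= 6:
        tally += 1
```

Count numbers where k² ≤ 6
`tally` takes the values: 0 → 1 → 2

Answer: 2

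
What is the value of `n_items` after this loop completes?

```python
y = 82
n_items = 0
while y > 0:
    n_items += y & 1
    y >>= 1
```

Count set bits in 82 (binary: 0b1010010)
`n_items` takes the values: 0 → 1 → 2 → 3

Answer: 3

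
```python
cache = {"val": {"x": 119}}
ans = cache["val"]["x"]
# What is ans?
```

Trace:
`cache = {"val": {"x": 119}}` → cache = {'val': {'x': 119}}
`ans = cache["val"]["x"]` → ans = 119
So ans = 119

Answer: 119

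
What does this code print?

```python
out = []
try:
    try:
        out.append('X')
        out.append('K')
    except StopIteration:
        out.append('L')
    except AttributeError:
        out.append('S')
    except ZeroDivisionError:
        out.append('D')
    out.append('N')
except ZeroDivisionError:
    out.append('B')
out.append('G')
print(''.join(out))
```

Execution trace: 'X' (inner try body) → 'K' (inner try body, no exception) → 'N' (try body, no exception) → 'G' (after the try/except). Output: XKNG

Answer: XKNG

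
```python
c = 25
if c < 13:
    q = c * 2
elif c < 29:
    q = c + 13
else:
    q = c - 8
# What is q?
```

Trace:
`c = 25` → c = 25
`if c < 13: ...` → c < 13 is False, c < 29 is True → q = 38
So q = 38

Answer: 38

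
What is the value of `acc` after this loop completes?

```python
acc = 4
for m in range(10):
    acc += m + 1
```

Start at 4, add 1 to 10 = 59
`acc` takes the values: 4 → 5 → 7 → 10 → 14 → 19 → 25 → 32 → 40 → 49 → 59

Answer: 59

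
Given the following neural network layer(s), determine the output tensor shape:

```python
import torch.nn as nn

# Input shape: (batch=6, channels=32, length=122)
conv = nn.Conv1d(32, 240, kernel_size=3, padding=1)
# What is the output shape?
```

Input: (6, 32, 122) -> Output: (6, 240, 122)

Answer: (6, 240, 122)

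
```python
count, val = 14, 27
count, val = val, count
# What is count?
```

Trace:
`count, val = 14, 27` → count = 14; val = 27
`count, val = val, count` → count = 27; val = 14
So count = 27

Answer: 27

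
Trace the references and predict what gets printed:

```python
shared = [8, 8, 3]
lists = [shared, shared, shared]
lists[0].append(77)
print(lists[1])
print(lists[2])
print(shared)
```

Key concept: list of same reference.
Step by step:
`shared = [8, 8, 3]` → shared = [8, 8, 3]
`lists = [shared, shared, shared]` → lists = [[8, 8, 3], [8, 8, 3], [8, 8, 3]]
`lists[0].append(77)` → shared = [8, 8, 3, 77]; lists = [[8, 8, 3, 77], [8, 8, 3, 77], [8, 8, 3, 77]]
`print(lists[1])` → prints [8, 8, 3, 77]
`print(lists[2])` → prints [8, 8, 3, 77]
`print(shared)` → prints [8, 8, 3, 77]

Answer:
[8, 8, 3, 77]
[8, 8, 3, 77]
[8, 8, 3, 77]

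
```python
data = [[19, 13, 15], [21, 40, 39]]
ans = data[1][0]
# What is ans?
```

Trace:
`data = [[19, 13, 15], [21, 40, 39]]` → data = [[19, 13, 15], [21, 40, 39]]
`ans = data[1][0]` → ans = 21
So ans = 21

Answer: 21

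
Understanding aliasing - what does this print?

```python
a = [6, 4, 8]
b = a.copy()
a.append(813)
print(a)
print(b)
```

Key concept: list.copy() creates independent copy.
Step by step:
`a = [6, 4, 8]` → a = [6, 4, 8]
`b = a.copy()` → b = [6, 4, 8]
`a.append(813)` → a = [6, 4, 8, 813]
`print(a)` → prints [6, 4, 8, 813]
`print(b)` → prints [6, 4, 8]

Answer:
[6, 4, 8, 813]
[6, 4, 8]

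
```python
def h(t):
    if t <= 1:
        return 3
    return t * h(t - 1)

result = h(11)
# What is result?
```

h(11) = 11 * 10 * 9 * 8 * 7 * 6 * 5 * 4 * 3 * 2 * 3 = 119750400

Answer: 119750400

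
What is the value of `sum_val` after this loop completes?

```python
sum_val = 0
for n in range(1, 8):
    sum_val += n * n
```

Sum of squares 1² to 7² = 140
`sum_val` takes the values: 0 → 1 → 5 → 14 → 30 → 55 → 91 → 140

Answer: 140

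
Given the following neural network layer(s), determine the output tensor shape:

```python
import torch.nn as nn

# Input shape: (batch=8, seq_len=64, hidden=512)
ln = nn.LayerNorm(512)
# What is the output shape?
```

Input: (8, 64, 512) -> Output: (8, 64, 512)

Answer: (8, 64, 512)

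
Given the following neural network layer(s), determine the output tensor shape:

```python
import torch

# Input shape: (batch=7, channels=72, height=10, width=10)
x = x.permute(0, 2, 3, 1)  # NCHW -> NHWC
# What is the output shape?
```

Input: (7, 72, 10, 10) -> Output: (7, 10, 10, 72)

Answer: (7, 10, 10, 72)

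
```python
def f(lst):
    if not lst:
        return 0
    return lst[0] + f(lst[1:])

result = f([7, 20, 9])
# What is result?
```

7 + 20 + 9 + 0 = 36

Answer: 36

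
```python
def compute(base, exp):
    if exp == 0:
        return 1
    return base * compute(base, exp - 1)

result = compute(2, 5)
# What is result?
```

compute(2, 5) = 2 * 2 * 2 * 2 * 2 = 32

Answer: 32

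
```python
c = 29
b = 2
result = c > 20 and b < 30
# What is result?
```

Trace:
`c = 29` → c = 29
`b = 2` → b = 2
`result = c > 20 and b < 30` → result = True
So result = True

Answer: True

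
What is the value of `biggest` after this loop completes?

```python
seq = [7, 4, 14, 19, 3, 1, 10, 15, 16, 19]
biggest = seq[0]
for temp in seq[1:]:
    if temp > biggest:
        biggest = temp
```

Maximum of [7, 4, 14, 19, 3, 1, 10, 15, 16, 19]
`biggest` takes the values: 7 → 14 → 19

Answer: 19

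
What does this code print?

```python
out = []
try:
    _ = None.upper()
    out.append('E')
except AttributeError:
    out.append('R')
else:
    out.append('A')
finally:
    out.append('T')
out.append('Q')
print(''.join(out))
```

Execution trace: 'R' (except AttributeError) → 'T' (finally) → 'Q' (after the try/except). Output: RTQ

Answer: RTQ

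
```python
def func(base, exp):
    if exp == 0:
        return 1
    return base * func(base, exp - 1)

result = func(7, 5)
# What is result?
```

func(7, 5) = 7 * 7 * 7 * 7 * 7 = 16807

Answer: 16807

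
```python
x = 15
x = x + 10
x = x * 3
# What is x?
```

Trace:
`x = 15` → x = 15
`x = x + 10` → x = 25
`x = x * 3` → x = 75
So x = 75

Answer: 75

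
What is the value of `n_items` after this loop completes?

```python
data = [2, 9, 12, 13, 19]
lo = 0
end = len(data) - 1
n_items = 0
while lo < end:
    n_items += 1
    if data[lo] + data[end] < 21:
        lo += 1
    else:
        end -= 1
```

Steps to find pair summing to 21
`n_items` takes the values: 0 → 1 → 2 → 3 → 4

Answer: 4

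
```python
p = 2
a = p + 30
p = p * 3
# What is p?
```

Trace:
`p = 2` → p = 2
`a = p + 30` → a = 32
`p = p * 3` → p = 6
So p = 6

Answer: 6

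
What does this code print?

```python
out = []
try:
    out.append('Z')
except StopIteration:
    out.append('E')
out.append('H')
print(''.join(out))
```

Execution trace: 'Z' (try body, no exception) → 'H' (after the try/except). Output: ZH

Answer: ZH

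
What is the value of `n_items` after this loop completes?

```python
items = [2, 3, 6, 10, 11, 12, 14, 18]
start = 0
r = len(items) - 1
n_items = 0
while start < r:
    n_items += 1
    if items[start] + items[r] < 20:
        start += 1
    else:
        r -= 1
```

Steps to find pair summing to 20
`n_items` takes the values: 0 → 1 → 2 → 3 → 4 → 5 → 6 → 7

Answer: 7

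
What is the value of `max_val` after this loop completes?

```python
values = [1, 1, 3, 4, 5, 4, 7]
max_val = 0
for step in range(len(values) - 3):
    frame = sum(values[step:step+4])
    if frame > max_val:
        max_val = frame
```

Max sum of 4-element window in [1, 1, 3, 4, 5, 4, 7]
`max_val` takes the values: 0 → 9 → 13 → 16 → 20

Answer: 20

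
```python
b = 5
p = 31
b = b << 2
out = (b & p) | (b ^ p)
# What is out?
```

Trace:
`b = 5` → b = 5
`p = 31` → p = 31
`b = b << 2` → b = 20
`out = (b & p) | (b ^ p)` → out = 31
So out = 31

Answer: 31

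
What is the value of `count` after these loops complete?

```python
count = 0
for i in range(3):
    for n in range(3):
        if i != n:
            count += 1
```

3² - 3 (exclude diagonal)
`count` takes the values: 0 → 1 → 2 → 3 → 4 → 5 → 6

Answer: 6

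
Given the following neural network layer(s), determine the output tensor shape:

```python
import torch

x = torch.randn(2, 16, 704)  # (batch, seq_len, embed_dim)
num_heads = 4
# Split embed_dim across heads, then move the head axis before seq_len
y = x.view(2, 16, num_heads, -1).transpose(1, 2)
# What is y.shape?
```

Input: (2, 16, 704) -> head_dim = 704 // 4 = 176; after view: (2, 16, 4, 176) -> after transpose(1, 2): (2, 4, 16, 176) -> Output: (2, 4, 16, 176)

Answer: (2, 4, 16, 176)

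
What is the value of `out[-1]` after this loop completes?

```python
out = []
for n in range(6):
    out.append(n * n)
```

Last element of squares 0 to 5
`out` takes the values: [] → [0] → [0, 1] → [0, 1, 4] → [0, 1, 4, 9] → [0, 1, 4, 9, 16] → [0, 1, 4, 9, 16, 25]
So `out[-1]` = 25

Answer: 25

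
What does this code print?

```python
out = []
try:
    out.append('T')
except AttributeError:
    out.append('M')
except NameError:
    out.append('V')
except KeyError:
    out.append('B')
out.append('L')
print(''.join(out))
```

Execution trace: 'T' (try body, no exception) → 'L' (after the try/except). Output: TL

Answer: TL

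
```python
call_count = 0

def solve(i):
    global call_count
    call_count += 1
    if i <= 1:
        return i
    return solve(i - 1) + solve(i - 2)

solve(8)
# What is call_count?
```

Calls(i) = 1 + Calls(i-1) + Calls(i-2); Calls(0)=Calls(1)=1. For i=8 this gives 67.

Answer: 67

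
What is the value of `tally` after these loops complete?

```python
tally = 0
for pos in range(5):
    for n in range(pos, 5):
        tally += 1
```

Upper triangle: 5 + 4 + ... + 1
`tally` takes the values: 0 → 1 → 2 → 3 → 4 → 5 → 6 → 7 → 8 → 9 → 10 → 11 → 12 → 13 → 14 → 15

Answer: 15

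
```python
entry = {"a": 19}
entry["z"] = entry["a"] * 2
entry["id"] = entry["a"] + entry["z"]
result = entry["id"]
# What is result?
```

Trace:
`entry = {"a": 19}` → entry = {'a': 19}
`entry["z"] = entry["a"] * 2` → entry = {'a': 19, 'z': 38}
`entry["id"] = entry["a"] + entry["z"]` → entry = {'a': 19, 'z': 38, 'id': 57}
`result = entry["id"]` → result = 57
So result = 57

Answer: 57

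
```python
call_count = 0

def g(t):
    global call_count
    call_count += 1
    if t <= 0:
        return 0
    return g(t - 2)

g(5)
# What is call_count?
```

Linear recursion stepping by 2: 4 calls from t=5 down to ≤0.

Answer: 4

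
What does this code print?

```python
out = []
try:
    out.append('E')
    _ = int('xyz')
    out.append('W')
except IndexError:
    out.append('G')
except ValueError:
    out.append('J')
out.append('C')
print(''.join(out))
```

Execution trace: 'E' (try body) → 'J' (except ValueError) → 'C' (after the try/except). Output: EJC

Answer: EJC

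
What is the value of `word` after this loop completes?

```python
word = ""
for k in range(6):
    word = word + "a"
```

Repeat 'a' 6 times
`word` takes the values: "" → "a" → "aa" → "aaa" → "aaaa" → "aaaaa" → "aaaaaa"

Answer: "aaaaaa"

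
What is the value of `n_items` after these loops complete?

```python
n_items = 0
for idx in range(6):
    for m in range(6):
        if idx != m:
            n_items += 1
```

6² - 6 (exclude diagonal)
`n_items` takes the values: 0 → 1 → 2 → 3 → 4 → 5 → 6 → 7 → 8 → 9 → 10 → 11 → 12 → 13 → 14 → 15 → 16 → 17 → 18 → 19 → 20 → 21 → 22 → 23 → 24 → 25 → 26 → 27 → 28 → 29 → 30

Answer: 30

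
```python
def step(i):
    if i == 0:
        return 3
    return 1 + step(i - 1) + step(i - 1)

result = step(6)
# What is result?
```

step(i) = 1 + 2·step(i-1), step(0)=3. Closed form: (3+1)·2^6 - 1 = 255.

Answer: 255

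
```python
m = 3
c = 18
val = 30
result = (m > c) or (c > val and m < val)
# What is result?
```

Trace:
`m = 3` → m = 3
`c = 18` → c = 18
`val = 30` → val = 30
`result = (m > c) or (c > val and m < val)` → result = False
So result = False

Answer: False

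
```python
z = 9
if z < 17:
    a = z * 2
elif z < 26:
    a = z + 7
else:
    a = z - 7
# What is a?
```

Trace:
`z = 9` → z = 9
`if z < 17: ...` → z < 17 is True → a = 18
So a = 18

Answer: 18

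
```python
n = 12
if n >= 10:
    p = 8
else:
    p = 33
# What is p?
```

Trace:
`n = 12` → n = 12
`if n >= 10: ...` → n >= 10 is True → p = 8
So p = 8

Answer: 8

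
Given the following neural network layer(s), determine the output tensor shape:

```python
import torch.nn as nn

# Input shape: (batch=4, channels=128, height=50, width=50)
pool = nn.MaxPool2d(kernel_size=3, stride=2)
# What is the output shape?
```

Input: (4, 128, 50, 50) -> Output: (4, 128, 24, 24)

Answer: (4, 128, 24, 24)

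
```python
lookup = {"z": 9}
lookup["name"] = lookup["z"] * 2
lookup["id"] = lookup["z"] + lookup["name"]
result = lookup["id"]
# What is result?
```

Trace:
`lookup = {"z": 9}` → lookup = {'z': 9}
`lookup["name"] = lookup["z"] * 2` → lookup = {'z': 9, 'name': 18}
`lookup["id"] = lookup["z"] + lookup["name"]` → lookup = {'z': 9, 'name': 18, 'id': 27}
`result = lookup["id"]` → result = 27
So result = 27

Answer: 27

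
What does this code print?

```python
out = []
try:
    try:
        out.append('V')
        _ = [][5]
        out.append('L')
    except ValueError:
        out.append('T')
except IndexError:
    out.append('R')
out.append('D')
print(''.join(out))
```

Execution trace: 'V' (inner try body) → 'R' (outer except IndexError) → 'D' (after the try/except). Output: VRD

Answer: VRD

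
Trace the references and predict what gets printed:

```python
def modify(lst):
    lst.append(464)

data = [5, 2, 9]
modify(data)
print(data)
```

Key concept: function modifies passed list.
Step by step:
`data = [5, 2, 9]` → data = [5, 2, 9]
`modify(data)` → data = [5, 2, 9, 464]
`print(data)` → prints [5, 2, 9, 464]

Answer: [5, 2, 9, 464]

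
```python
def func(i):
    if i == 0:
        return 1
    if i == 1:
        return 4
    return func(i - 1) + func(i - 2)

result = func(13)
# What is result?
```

Build up from base cases: func(0)=1, func(1)=4, func(2)=5, func(3)=9, func(4)=14, func(5)=23, func(6)=37, ..., func(13)=1076

Answer: 1076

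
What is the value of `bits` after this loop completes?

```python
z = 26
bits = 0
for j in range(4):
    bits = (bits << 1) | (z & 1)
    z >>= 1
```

Reverse lowest 4 bits of 26
`bits` takes the values: 0 → 1 → 2 → 5

Answer: 5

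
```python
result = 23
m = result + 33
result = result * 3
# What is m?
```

Trace:
`result = 23` → result = 23
`m = result + 33` → m = 56
`result = result * 3` → result = 69
So m = 56

Answer: 56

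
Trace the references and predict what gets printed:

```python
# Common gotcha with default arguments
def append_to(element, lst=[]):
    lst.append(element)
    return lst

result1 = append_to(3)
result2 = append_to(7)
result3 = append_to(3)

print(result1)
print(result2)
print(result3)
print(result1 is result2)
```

Key concept: mutable default argument gotcha.
Step by step:
`result1 = append_to(3)` → result1 = [3]
`result2 = append_to(7)` → result1 = [3, 7] (same object as result2); result2 = [3, 7] (same object as result1)
`result3 = append_to(3)` → result1 = [3, 7, 3] (same object as result2, result3); result2 = [3, 7, 3] (same object as result1, result3); result3 = [3, 7, 3] (same object as result1, result2)
`print(result1)` → prints [3, 7, 3]
`print(result2)` → prints [3, 7, 3]
`print(result3)` → prints [3, 7, 3]
`print(result1 is result2)` → prints True

Answer:
[3, 7, 3]
[3, 7, 3]
[3, 7, 3]
True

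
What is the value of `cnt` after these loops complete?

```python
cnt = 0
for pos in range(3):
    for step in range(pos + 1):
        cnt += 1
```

Triangle: 1 + 2 + ... + 3
`cnt` takes the values: 0 → 1 → 2 → 3 → 4 → 5 → 6

Answer: 6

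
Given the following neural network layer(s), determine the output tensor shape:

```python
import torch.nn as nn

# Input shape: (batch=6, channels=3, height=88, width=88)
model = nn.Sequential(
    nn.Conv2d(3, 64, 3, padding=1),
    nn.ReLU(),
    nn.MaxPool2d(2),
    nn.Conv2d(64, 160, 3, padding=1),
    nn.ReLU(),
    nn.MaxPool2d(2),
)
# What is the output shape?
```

Input: (6, 3, 88, 88) -> after first Conv2d: (6, 64, 88, 88) -> after first MaxPool2d: (6, 64, 44, 44) -> after second Conv2d: (6, 160, 44, 44) -> Output: (6, 160, 22, 22)

Answer: (6, 160, 22, 22)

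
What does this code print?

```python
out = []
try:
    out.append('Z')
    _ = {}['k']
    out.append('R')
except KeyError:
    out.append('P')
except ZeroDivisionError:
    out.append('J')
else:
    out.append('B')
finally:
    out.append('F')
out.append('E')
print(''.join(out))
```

Execution trace: 'Z' (try body) → 'P' (except KeyError) → 'F' (finally) → 'E' (after the try/except). Output: ZPFE

Answer: ZPFE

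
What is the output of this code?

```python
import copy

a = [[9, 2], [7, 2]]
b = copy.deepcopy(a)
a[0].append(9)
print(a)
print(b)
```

Key concept: deep copy is fully independent.
Step by step:
`a = [[9, 2], [7, 2]]` → a = [[9, 2], [7, 2]]
`b = copy.deepcopy(a)` → b = [[9, 2], [7, 2]]
`a[0].append(9)` → a = [[9, 2, 9], [7, 2]]
`print(a)` → prints [[9, 2, 9], [7, 2]]
`print(b)` → prints [[9, 2], [7, 2]]

Answer:
[[9, 2, 9], [7, 2]]
[[9, 2], [7, 2]]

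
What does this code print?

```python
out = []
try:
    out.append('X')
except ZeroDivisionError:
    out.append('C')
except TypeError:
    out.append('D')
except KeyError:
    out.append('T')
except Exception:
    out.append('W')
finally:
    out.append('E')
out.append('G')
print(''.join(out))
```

Execution trace: 'X' (try body, no exception) → 'E' (finally) → 'G' (after the try/except). Output: XEG

Answer: XEG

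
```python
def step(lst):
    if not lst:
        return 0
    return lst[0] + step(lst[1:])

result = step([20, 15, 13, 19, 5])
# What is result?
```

20 + 15 + 13 + 19 + 5 + 0 = 72

Answer: 72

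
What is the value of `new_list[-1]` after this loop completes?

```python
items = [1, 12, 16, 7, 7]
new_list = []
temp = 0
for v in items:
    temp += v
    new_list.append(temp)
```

Cumulative sum ends at 43
`new_list` takes the values: [] → [1] → [1, 13] → [1, 13, 29] → [1, 13, 29, 36] → [1, 13, 29, 36, 43]
So `new_list[-1]` = 43

Answer: 43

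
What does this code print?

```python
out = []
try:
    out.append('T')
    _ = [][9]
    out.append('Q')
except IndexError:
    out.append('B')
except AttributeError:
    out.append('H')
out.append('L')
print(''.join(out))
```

Execution trace: 'T' (try body) → 'B' (except IndexError) → 'L' (after the try/except). Output: TBL

Answer: TBL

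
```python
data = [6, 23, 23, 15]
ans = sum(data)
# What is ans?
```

Trace:
`data = [6, 23, 23, 15]` → data = [6, 23, 23, 15]
`ans = sum(data)` → ans = 67
So ans = 67

Answer: 67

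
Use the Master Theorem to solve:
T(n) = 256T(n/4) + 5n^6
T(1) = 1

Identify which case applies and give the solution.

a=256, b=4, f(n)=5n^6. log_4(256) = 4. Since c=6 > 4 and the regularity condition holds (256(n/4)^6 = (256/4^6)n^6 with 256/4^6 < 1), Case 3 applies: T(n) = Θ(f(n)) = O(n^6).

Answer: O(n^6) - Case 3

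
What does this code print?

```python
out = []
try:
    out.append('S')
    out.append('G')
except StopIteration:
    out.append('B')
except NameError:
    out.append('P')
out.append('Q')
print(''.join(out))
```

Execution trace: 'S' (try body) → 'G' (try body, no exception) → 'Q' (after the try/except). Output: SGQ

Answer: SGQ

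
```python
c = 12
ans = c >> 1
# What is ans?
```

Trace:
`c = 12` → c = 12
`ans = c >> 1` → ans = 6
So ans = 6

Answer: 6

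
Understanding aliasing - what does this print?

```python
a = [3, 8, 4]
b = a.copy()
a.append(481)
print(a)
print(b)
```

Key concept: list.copy() creates independent copy.
Step by step:
`a = [3, 8, 4]` → a = [3, 8, 4]
`b = a.copy()` → b = [3, 8, 4]
`a.append(481)` → a = [3, 8, 4, 481]
`print(a)` → prints [3, 8, 4, 481]
`print(b)` → prints [3, 8, 4]

Answer:
[3, 8, 4, 481]
[3, 8, 4]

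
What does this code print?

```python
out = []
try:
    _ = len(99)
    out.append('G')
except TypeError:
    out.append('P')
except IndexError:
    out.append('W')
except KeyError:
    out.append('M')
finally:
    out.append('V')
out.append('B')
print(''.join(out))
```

Execution trace: 'P' (except TypeError) → 'V' (finally) → 'B' (after the try/except). Output: PVB

Answer: PVB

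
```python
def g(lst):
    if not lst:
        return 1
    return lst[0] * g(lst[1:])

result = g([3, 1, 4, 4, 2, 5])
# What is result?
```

Product over [3, 1, 4, 4, 2, 5] = 3 * 1 * 4 * 4 * 2 * 5 = 480

Answer: 480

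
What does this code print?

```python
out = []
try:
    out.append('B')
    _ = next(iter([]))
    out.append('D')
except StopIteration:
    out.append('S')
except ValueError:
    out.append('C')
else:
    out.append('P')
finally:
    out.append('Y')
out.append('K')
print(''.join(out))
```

Execution trace: 'B' (try body) → 'S' (except StopIteration) → 'Y' (finally) → 'K' (after the try/except). Output: BSYK

Answer: BSYK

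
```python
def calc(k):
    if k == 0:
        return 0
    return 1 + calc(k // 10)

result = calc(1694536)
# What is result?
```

Count of digits of 1694536: 7

Answer: 7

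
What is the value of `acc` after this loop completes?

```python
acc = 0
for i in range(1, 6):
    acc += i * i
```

Sum of squares 1² to 5² = 55
`acc` takes the values: 0 → 1 → 5 → 14 → 30 → 55

Answer: 55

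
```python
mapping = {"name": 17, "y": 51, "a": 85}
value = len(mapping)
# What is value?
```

Trace:
`mapping = {"name": 17, "y": 51, "a": 85}` → mapping = {'name': 17, 'y': 51, 'a': 85}
`value = len(mapping)` → value = 3
So value = 3

Answer: 3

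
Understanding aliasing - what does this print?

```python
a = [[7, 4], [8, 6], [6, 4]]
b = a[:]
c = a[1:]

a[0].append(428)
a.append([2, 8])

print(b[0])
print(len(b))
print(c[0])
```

Key concept: slice with nested mutation.
Step by step:
`a = [[7, 4], [8, 6], [6, 4]]` → a = [[7, 4], [8, 6], [6, 4]]
`b = a[:]` → b = [[7, 4], [8, 6], [6, 4]]
`c = a[1:]` → c = [[8, 6], [6, 4]]
`a[0].append(428)` → a = [[7, 4, 428], [8, 6], [6, 4]]; b = [[7, 4, 428], [8, 6], [6, 4]]
`a.append([2, 8])` → a = [[7, 4, 428], [8, 6], [6, 4], [2, 8]]
`print(b[0])` → prints [7, 4, 428]
`print(len(b))` → prints 3
`print(c[0])` → prints [8, 6]

Answer:
[7, 4, 428]
3
[8, 6]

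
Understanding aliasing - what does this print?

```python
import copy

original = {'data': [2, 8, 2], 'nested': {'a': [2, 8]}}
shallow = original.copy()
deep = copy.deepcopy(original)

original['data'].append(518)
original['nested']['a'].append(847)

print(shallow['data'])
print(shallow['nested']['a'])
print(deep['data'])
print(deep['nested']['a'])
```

Key concept: comparing shallow vs deep copy.
Step by step:
`original = {'data': [2, 8, 2], 'nested': {'a': [2, 8]}}` → original = {'data': [2, 8, 2], 'nested': {'a': [2, 8]}}
`shallow = original.copy()` → shallow = {'data': [2, 8, 2], 'nested': {'a': [2, 8]}}
`deep = copy.deepcopy(original)` → deep = {'data': [2, 8, 2], 'nested': {'a': [2, 8]}}
`original['data'].append(518)` → original = {'data': [2, 8, 2, 518], 'nested': {'a': [2, 8]}}; shallow = {'data': [2, 8, 2, 518], 'nested': {'a': [2, 8]}}
`original['nested']['a'].append(847)` → original = {'data': [2, 8, 2, 518], 'nested': {'a': [2, 8, 847]}}; shallow = {'data': [2, 8, 2, 518], 'nested': {'a': [2, 8, 847]}}
`print(shallow['data'])` → prints [2, 8, 2, 518]
`print(shallow['nested']['a'])` → prints [2, 8, 847]
`print(deep['data'])` → prints [2, 8, 2]
`print(deep['nested']['a'])` → prints [2, 8]

Answer:
[2, 8, 2, 518]
[2, 8, 847]
[2, 8, 2]
[2, 8]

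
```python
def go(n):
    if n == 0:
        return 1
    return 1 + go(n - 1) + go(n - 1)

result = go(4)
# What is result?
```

go(n) = 1 + 2·go(n-1), go(0)=1. Closed form: (1+1)·2^4 - 1 = 31.

Answer: 31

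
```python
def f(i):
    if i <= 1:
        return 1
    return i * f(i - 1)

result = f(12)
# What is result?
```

f(12) = 12 * 11 * 10 * 9 * 8 * 7 * 6 * 5 * 4 * 3 * 2 * 1 = 479001600

Answer: 479001600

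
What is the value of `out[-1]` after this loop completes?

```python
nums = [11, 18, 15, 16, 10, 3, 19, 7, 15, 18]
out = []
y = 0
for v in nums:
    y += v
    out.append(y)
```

Cumulative sum ends at 132
`out` takes the values: [] → [11] → [11, 29] → [11, 29, 44] → [11, 29, 44, 60] → [11, 29, 44, 60, 70] → [11, 29, 44, 60, 70, 73] → [11, 29, 44, 60, 70, 73, 92] → [11, 29, 44, 60, 70, 73, 92, 99] → [11, 29, 44, 60, 70, 73, 92, 99, 114] → [11, 29, 44, 60, 70, 73, 92, 99, 114, 132]
So `out[-1]` = 132

Answer: 132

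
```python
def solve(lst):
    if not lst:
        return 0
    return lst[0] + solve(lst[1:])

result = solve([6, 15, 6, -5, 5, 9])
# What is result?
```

6 + 15 + 6 + (-5) + 5 + 9 + 0 = 36

Answer: 36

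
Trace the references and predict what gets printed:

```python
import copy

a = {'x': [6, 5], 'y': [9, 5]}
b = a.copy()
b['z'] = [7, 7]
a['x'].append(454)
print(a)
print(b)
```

Key concept: shallow copy of dict with mutable values.
Step by step:
`a = {'x': [6, 5], 'y': [9, 5]}` → a = {'x': [6, 5], 'y': [9, 5]}
`b = a.copy()` → b = {'x': [6, 5], 'y': [9, 5]}
`b['z'] = [7, 7]` → b = {'x': [6, 5], 'y': [9, 5], 'z': [7, 7]}
`a['x'].append(454)` → a = {'x': [6, 5, 454], 'y': [9, 5]}; b = {'x': [6, 5, 454], 'y': [9, 5], 'z': [7, 7]}
`print(a)` → prints {'x': [6, 5, 454], 'y': [9, 5]}
`print(b)` → prints {'x': [6, 5, 454], 'y': [9, 5], 'z': [7, 7]}

Answer:
{'x': [6, 5, 454], 'y': [9, 5]}
{'x': [6, 5, 454], 'y': [9, 5], 'z': [7, 7]}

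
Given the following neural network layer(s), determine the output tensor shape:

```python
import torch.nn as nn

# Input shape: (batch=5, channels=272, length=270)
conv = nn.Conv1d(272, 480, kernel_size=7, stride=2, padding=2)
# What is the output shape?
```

Input: (5, 272, 270) -> Output: (5, 480, 134)

Answer: (5, 480, 134)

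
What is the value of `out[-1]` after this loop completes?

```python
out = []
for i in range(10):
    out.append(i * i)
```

Last element of squares 0 to 9
`out` takes the values: [] → [0] → [0, 1] → [0, 1, 4] → [0, 1, 4, 9] → [0, 1, 4, 9, 16] → [0, 1, 4, 9, 16, 25] → [0, 1, 4, 9, 16, 25, 36] → [0, 1, 4, 9, 16, 25, 36, 49] → [0, 1, 4, 9, 16, 25, 36, 49, 64] → [0, 1, 4, 9, 16, 25, 36, 49, 64, 81]
So `out[-1]` = 81

Answer: 81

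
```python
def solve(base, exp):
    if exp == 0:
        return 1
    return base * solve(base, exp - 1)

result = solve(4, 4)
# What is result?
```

solve(4, 4) = 4 * 4 * 4 * 4 = 256

Answer: 256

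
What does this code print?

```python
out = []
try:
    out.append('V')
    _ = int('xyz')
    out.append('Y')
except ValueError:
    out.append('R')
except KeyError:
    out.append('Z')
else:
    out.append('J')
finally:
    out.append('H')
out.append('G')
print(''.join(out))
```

Execution trace: 'V' (try body) → 'R' (except ValueError) → 'H' (finally) → 'G' (after the try/except). Output: VRHG

Answer: VRHG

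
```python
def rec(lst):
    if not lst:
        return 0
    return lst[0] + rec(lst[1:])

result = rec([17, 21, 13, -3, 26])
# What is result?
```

17 + 21 + 13 + (-3) + 26 + 0 = 74

Answer: 74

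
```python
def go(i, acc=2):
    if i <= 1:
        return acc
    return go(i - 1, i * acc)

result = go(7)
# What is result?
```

Accumulator trace (n, acc): (7, 2) -> (6, 14) -> (5, 84) -> (4, 420) -> (3, 1680) -> (2, 5040) -> (1, 10080) -> return 10080

Answer: 10080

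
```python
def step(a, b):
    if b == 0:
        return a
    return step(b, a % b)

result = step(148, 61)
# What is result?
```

step(148, 61) -> step(61, 26) -> step(26, 9) -> step(9, 8) -> step(8, 1) -> step(1, 0) -> 1

Answer: 1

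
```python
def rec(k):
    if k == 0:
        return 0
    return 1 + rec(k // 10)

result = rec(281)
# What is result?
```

Count of digits of 281: 3

Answer: 3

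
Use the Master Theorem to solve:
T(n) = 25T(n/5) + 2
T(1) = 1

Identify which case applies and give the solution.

a=25, b=5, f(n)=2. log_5(25) = 2. Since c=0 < 2, Case 1 applies: T(n) = Θ(n^log_b(a)) = O(n^2).

Answer: O(n^2) - Case 1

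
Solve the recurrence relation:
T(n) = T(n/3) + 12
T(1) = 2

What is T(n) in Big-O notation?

Each step divides n by 3 and adds 12. After log_3(n) steps we reach T(1)=2. So T(n) = 12·log_3(n) + 2 = O(log n).

Answer: O(log n)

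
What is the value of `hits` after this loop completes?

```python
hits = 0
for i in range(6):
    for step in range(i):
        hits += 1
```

Triangle number: 0+1+2+...+5
`hits` takes the values: 0 → 1 → 2 → 3 → 4 → 5 → 6 → 7 → 8 → 9 → 10 → 11 → 12 → 13 → 14 → 15

Answer: 15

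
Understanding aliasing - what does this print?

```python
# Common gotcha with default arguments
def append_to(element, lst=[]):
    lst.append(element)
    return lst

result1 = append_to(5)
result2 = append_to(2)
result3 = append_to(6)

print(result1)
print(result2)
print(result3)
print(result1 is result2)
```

Key concept: mutable default argument gotcha.
Step by step:
`result1 = append_to(5)` → result1 = [5]
`result2 = append_to(2)` → result1 = [5, 2] (same object as result2); result2 = [5, 2] (same object as result1)
`result3 = append_to(6)` → result1 = [5, 2, 6] (same object as result2, result3); result2 = [5, 2, 6] (same object as result1, result3); result3 = [5, 2, 6] (same object as result1, result2)
`print(result1)` → prints [5, 2, 6]
`print(result2)` → prints [5, 2, 6]
`print(result3)` → prints [5, 2, 6]
`print(result1 is result2)` → prints True

Answer:
[5, 2, 6]
[5, 2, 6]
[5, 2, 6]
True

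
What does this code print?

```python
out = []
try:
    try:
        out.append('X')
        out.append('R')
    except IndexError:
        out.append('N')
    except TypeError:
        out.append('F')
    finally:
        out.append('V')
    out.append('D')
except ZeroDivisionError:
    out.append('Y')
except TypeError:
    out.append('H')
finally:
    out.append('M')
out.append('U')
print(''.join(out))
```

Execution trace: 'X' (inner try body) → 'R' (inner try body, no exception) → 'V' (inner finally) → 'D' (try body, no exception) → 'M' (finally) → 'U' (after the try/except). Output: XRVDMU

Answer: XRVDMU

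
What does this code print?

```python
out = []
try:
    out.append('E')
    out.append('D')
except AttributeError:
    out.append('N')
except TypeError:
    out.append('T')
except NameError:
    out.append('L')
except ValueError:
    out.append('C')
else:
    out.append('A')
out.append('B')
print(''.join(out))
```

Execution trace: 'E' (try body) → 'D' (try body, no exception) → 'A' (else) → 'B' (after the try/except). Output: EDAB

Answer: EDAB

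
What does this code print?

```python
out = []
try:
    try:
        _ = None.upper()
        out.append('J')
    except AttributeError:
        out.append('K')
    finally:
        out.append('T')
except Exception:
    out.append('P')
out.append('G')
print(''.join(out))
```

Execution trace: 'K' (inner except AttributeError) → 'T' (inner finally) → 'G' (after the try/except). Output: KTG

Answer: KTG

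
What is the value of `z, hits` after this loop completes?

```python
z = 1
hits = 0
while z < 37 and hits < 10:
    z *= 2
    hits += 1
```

Double until >= 37 or 10 iterations
`z, hits` takes the values: (1, 0) → (2, 0) → (2, 1) → (4, 1) → (4, 2) → (8, 2) → (8, 3) → (16, 3) → (16, 4) → (32, 4) → (32, 5) → (64, 5) → (64, 6)

Answer: 64, 6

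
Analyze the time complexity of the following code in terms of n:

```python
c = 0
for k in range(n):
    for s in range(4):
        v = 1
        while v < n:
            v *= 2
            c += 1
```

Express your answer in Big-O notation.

Each loop level contributes: n × 1 × log n. Multiplying the contributions gives O(n log n).

Answer: O(n log n)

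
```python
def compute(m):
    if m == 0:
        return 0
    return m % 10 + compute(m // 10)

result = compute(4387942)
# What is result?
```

Sum of digits of 4387942: 2 + 4 + 9 + 7 + 8 + 3 + 4 = 37

Answer: 37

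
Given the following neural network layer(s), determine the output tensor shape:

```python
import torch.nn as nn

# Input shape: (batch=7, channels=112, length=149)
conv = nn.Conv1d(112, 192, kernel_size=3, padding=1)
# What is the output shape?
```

Input: (7, 112, 149) -> Output: (7, 192, 149)

Answer: (7, 192, 149)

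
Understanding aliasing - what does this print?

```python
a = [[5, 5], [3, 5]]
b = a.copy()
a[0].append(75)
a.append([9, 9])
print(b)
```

Key concept: shallow copy with nested lists.
Step by step:
`a = [[5, 5], [3, 5]]` → a = [[5, 5], [3, 5]]
`b = a.copy()` → b = [[5, 5], [3, 5]]
`a[0].append(75)` → a = [[5, 5, 75], [3, 5]]; b = [[5, 5, 75], [3, 5]]
`a.append([9, 9])` → a = [[5, 5, 75], [3, 5], [9, 9]]
`print(b)` → prints [[5, 5, 75], [3, 5]]

Answer: [[5, 5, 75], [3, 5]]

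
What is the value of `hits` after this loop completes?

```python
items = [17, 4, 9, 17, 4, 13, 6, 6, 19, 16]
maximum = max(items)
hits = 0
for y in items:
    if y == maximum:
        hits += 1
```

Count of max value 19 in [17, 4, 9, 17, 4, 13, 6, 6, 19, 16]
`hits` takes the values: 0 → 1

Answer: 1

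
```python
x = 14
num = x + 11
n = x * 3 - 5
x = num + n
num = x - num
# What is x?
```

Trace:
`x = 14` → x = 14
`num = x + 11` → num = 25
`n = x * 3 - 5` → n = 37
`x = num + n` → x = 62
`num = x - num` → num = 37
So x = 62

Answer: 62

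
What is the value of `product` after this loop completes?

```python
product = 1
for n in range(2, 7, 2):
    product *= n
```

Product of even numbers 2 to 6
`product` takes the values: 1 → 2 → 8 → 48

Answer: 48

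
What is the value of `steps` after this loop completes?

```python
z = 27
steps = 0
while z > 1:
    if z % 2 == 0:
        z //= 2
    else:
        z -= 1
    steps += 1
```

Steps to reduce 27 to 1
`steps` takes the values: 0 → 1 → 2 → 3 → 4 → 5 → 6 → 7

Answer: 7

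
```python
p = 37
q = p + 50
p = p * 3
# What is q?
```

Trace:
`p = 37` → p = 37
`q = p + 50` → q = 87
`p = p * 3` → p = 111
So q = 87

Answer: 87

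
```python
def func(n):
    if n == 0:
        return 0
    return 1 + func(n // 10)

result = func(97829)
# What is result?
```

Count of digits of 97829: 5

Answer: 5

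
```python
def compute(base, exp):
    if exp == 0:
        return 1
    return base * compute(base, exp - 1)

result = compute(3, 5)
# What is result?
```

compute(3, 5) = 3 * 3 * 3 * 3 * 3 = 243

Answer: 243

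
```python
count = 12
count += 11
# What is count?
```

Trace:
`count = 12` → count = 12
`count += 11` → count = 23
So count = 23

Answer: 23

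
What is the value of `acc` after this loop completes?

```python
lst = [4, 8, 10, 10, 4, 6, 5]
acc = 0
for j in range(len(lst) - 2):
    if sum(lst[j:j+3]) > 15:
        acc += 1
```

Count windows with sum > 15
`acc` takes the values: 0 → 1 → 2 → 3 → 4

Answer: 4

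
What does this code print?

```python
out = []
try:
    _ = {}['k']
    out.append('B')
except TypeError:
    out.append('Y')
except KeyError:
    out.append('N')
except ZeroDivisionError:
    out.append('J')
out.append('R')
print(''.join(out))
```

Execution trace: 'N' (except KeyError) → 'R' (after the try/except). Output: NR

Answer: NR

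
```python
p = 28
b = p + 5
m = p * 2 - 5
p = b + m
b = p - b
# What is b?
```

Trace:
`p = 28` → p = 28
`b = p + 5` → b = 33
`m = p * 2 - 5` → m = 51
`p = b + m` → p = 84
`b = p - b` → b = 51
So b = 51

Answer: 51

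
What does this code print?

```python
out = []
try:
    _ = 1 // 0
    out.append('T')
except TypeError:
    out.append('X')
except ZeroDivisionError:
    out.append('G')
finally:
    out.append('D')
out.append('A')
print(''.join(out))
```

Execution trace: 'G' (except ZeroDivisionError) → 'D' (finally) → 'A' (after the try/except). Output: GDA

Answer: GDA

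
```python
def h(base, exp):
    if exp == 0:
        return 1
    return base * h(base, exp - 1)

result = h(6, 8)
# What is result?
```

h(6, 8) = 6 * 6 * 6 * 6 * 6 * 6 * 6 * 6 = 1679616

Answer: 1679616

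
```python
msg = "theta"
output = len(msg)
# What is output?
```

Trace:
`msg = "theta"` → msg = 'theta'
`output = len(msg)` → output = 5
So output = 5

Answer: 5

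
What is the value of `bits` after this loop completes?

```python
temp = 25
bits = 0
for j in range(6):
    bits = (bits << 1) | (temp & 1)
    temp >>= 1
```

Reverse lowest 6 bits of 25
`bits` takes the values: 0 → 1 → 2 → 4 → 9 → 19 → 38

Answer: 38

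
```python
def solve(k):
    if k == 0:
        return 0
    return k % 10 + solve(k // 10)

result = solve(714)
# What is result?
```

Sum of digits of 714: 4 + 1 + 7 = 12

Answer: 12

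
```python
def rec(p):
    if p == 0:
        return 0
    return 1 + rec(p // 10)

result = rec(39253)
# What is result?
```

Count of digits of 39253: 5

Answer: 5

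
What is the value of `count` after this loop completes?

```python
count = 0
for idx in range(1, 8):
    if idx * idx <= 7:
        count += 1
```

Count numbers where idx² ≤ 7
`count` takes the values: 0 → 1 → 2

Answer: 2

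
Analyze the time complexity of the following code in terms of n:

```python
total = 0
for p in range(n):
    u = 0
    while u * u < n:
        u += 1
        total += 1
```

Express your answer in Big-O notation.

Each loop level contributes: n × √n. Multiplying the contributions gives O(n√n).

Answer: O(n√n)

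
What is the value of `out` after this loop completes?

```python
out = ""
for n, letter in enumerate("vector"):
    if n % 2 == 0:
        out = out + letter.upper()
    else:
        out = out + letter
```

Uppercase even positions in 'vector'
`out` takes the values: "" → "V" → "Ve" → "VeC" → "VeCt" → "VeCtO" → "VeCtOr"

Answer: "VeCtOr"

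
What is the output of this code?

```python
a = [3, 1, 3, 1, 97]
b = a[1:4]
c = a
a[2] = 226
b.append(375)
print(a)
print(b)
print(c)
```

Key concept: slice vs alias.
Step by step:
`a = [3, 1, 3, 1, 97]` → a = [3, 1, 3, 1, 97]
`b = a[1:4]` → b = [1, 3, 1]
`c = a` → c = [3, 1, 3, 1, 97] (same object as a)
`a[2] = 226` → a = [3, 1, 226, 1, 97] (same object as c); c = [3, 1, 226, 1, 97] (same object as a)
`b.append(375)` → b = [1, 3, 1, 375]
`print(a)` → prints [3, 1, 226, 1, 97]
`print(b)` → prints [1, 3, 1, 375]
`print(c)` → prints [3, 1, 226, 1, 97]

Answer:
[3, 1, 226, 1, 97]
[1, 3, 1, 375]
[3, 1, 226, 1, 97]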